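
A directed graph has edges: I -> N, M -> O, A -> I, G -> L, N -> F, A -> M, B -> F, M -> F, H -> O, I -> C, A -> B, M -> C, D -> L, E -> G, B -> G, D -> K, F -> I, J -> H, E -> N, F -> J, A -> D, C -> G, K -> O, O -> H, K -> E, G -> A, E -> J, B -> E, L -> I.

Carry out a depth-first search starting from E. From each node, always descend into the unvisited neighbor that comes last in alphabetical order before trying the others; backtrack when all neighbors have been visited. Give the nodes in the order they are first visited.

E → N → F → J → H → O → I → C → G → L → A → M → D → K → B

Visit E
E → N
N → F
F → J
J → H
H → O
F → I
I → C
C → G
G → L
G → A
A → M
A → D
D → K
A → B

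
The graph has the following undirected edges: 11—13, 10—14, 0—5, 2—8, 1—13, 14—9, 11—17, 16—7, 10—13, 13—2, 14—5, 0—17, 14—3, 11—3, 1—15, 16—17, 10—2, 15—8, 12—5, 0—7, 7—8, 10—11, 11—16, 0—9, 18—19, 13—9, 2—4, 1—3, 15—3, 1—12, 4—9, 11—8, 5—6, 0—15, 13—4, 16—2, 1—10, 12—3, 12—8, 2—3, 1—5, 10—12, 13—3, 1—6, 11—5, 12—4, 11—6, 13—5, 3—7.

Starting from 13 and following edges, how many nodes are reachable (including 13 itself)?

18

BFS from 13 visits: 13, 11, 10, 9, 5, 4, 3, 2, 1, 17, 16, 8, 6, 14, 12, 0, 15, 7
Reachable nodes: 18 of 20 total.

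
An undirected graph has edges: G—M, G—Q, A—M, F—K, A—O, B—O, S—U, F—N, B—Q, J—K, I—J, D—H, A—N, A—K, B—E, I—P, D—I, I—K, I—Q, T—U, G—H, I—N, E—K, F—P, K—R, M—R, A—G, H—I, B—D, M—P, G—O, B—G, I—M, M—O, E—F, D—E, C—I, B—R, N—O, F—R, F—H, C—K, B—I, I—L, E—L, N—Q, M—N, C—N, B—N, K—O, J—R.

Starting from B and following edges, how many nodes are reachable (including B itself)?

18

BFS from B visits: B, R, Q, O, N, I, G, E, D, M, K, J, F, A, C, P, L, H
Reachable nodes: 18 of 21 total.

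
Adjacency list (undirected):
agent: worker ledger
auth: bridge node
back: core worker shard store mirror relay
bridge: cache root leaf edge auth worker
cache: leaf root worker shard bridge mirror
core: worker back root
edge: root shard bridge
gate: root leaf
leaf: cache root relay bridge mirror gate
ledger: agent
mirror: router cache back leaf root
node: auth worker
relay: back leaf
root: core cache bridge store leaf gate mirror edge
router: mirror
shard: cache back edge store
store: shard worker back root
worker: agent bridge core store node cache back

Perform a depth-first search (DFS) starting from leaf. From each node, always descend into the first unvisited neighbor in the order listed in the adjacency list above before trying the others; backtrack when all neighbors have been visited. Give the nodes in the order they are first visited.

leaf cache root core worker agent ledger bridge edge shard back store mirror router relay auth node gate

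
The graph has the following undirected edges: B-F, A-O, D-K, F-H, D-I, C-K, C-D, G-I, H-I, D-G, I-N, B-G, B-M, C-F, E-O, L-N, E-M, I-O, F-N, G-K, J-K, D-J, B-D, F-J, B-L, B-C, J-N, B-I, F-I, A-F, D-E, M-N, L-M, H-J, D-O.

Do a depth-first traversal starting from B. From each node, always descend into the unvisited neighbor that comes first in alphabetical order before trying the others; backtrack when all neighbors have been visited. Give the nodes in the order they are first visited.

B, C, D, E, M, L, N, F, A, O, I, G, K, J, H

Visit B
B → C
C → D
D → E
E → M
M → L
L → N
N → F
F → A
A → O
O → I
I → G
G → K
K → J
J → H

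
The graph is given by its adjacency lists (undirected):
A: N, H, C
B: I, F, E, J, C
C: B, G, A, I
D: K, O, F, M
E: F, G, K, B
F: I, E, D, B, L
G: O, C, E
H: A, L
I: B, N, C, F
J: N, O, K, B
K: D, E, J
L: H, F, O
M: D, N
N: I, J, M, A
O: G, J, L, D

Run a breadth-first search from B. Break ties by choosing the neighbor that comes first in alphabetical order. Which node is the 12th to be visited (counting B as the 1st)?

Visit B; enqueue C, E, F, I, J → queue [C, E, F, I, J]
Visit C; enqueue A, G → queue [E, F, I, J, A, G]
Visit E; enqueue K → queue [F, I, J, A, G, K]
Visit F; enqueue D, L → queue [I, J, A, G, K, D, L]
Visit I; enqueue N → queue [J, A, G, K, D, L, N]
Visit J; enqueue O → queue [A, G, K, D, L, N, O]
Visit A; enqueue H → queue [G, K, D, L, N, O, H]
Visit G → queue [K, D, L, N, O, H]
Visit K → queue [D, L, N, O, H]
Visit D; enqueue M → queue [L, N, O, H, M]
Visit L → queue [N, O, H, M]
Visit N → queue [O, H, M]
Visit O → queue [H, M]
Visit H → queue [M]
Visit M → queue []

Visit order: B, C, E, F, I, J, A, G, K, D, L, N, O, H, M

N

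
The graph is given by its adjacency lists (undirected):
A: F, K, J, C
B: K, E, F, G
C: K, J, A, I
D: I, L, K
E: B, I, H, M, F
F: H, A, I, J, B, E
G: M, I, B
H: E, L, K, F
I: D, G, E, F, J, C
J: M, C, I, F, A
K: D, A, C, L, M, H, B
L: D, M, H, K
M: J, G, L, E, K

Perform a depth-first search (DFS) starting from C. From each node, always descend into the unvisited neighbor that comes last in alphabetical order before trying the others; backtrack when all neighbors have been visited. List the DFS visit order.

C → K → M → L → H → F → J → I → G → B → E → D → A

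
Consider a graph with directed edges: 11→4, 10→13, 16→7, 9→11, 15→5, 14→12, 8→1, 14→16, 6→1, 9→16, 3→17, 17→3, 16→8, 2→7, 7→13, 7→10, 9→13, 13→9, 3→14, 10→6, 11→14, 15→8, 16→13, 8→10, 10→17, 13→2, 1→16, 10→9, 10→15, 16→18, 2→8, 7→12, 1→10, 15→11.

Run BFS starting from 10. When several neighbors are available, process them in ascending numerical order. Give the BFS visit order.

10 6 9 13 15 17 1 11 16 2 5 8 3 4 14 7 18 12

Visit 10; enqueue 6, 9, 13, 15, 17 → queue [6, 9, 13, 15, 17]
Visit 6; enqueue 1 → queue [9, 13, 15, 17, 1]
Visit 9; enqueue 11, 16 → queue [13, 15, 17, 1, 11, 16]
Visit 13; enqueue 2 → queue [15, 17, 1, 11, 16, 2]
Visit 15; enqueue 5, 8 → queue [17, 1, 11, 16, 2, 5, 8]
Visit 17; enqueue 3 → queue [1, 11, 16, 2, 5, 8, 3]
Visit 1 → queue [11, 16, 2, 5, 8, 3]
Visit 11; enqueue 4, 14 → queue [16, 2, 5, 8, 3, 4, 14]
Visit 16; enqueue 7, 18 → queue [2, 5, 8, 3, 4, 14, 7, 18]
Visit 2 → queue [5, 8, 3, 4, 14, 7, 18]
Visit 5 → queue [8, 3, 4, 14, 7, 18]
Visit 8 → queue [3, 4, 14, 7, 18]
Visit 3 → queue [4, 14, 7, 18]
Visit 4 → queue [14, 7, 18]
Visit 14; enqueue 12 → queue [7, 18, 12]
Visit 7 → queue [18, 12]
Visit 18 → queue [12]
Visit 12 → queue []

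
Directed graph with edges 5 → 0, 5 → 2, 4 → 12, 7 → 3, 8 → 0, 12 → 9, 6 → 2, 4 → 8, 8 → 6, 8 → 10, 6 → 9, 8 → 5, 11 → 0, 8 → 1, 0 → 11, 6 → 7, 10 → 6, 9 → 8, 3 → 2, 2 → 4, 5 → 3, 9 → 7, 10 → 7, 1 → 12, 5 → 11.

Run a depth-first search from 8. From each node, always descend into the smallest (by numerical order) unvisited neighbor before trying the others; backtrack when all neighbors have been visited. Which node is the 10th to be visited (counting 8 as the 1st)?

Visit 8
8 → 0
0 → 11
8 → 1
1 → 12
12 → 9
9 → 7
7 → 3
3 → 2
2 → 4
8 → 5
8 → 6
8 → 10

Visit order: 8, 0, 11, 1, 12, 9, 7, 3, 2, 4, 5, 6, 10

4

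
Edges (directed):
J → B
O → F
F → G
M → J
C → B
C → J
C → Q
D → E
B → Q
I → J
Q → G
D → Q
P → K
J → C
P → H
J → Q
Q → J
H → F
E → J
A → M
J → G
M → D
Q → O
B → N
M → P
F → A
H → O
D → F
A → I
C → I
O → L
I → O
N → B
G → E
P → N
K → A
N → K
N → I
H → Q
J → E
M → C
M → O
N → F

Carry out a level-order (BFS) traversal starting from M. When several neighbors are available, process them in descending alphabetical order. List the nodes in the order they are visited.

Visit M; enqueue P, O, J, D, C → queue [P, O, J, D, C]
Visit P; enqueue N, K, H → queue [O, J, D, C, N, K, H]
Visit O; enqueue L, F → queue [J, D, C, N, K, H, L, F]
Visit J; enqueue Q, G, E, B → queue [D, C, N, K, H, L, F, Q, G, E, B]
Visit D → queue [C, N, K, H, L, F, Q, G, E, B]
Visit C; enqueue I → queue [N, K, H, L, F, Q, G, E, B, I]
Visit N → queue [K, H, L, F, Q, G, E, B, I]
Visit K; enqueue A → queue [H, L, F, Q, G, E, B, I, A]
Visit H → queue [L, F, Q, G, E, B, I, A]
Visit L → queue [F, Q, G, E, B, I, A]
Visit F → queue [Q, G, E, B, I, A]
Visit Q → queue [G, E, B, I, A]
Visit G → queue [E, B, I, A]
Visit E → queue [B, I, A]
Visit B → queue [I, A]
Visit I → queue [A]
Visit A → queue []

M -> P -> O -> J -> D -> C -> N -> K -> H -> L -> F -> Q -> G -> E -> B -> I -> A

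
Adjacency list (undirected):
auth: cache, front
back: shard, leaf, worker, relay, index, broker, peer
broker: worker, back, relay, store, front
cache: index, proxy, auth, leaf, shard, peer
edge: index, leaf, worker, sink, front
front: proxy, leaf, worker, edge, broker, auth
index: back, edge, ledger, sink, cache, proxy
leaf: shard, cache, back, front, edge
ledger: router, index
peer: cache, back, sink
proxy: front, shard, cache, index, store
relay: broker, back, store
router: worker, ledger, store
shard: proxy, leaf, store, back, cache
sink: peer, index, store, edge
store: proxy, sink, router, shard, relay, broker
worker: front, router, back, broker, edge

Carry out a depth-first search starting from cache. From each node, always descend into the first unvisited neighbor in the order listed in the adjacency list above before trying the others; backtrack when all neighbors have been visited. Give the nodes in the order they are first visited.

Visit cache
cache → index
index → back
back → shard
shard → proxy
proxy → front
front → leaf
leaf → edge
edge → worker
worker → router
router → ledger
router → store
store → sink
sink → peer
store → relay
relay → broker
front → auth

cache, index, back, shard, proxy, front, leaf, edge, worker, router, ledger, store, sink, peer, relay, broker, auth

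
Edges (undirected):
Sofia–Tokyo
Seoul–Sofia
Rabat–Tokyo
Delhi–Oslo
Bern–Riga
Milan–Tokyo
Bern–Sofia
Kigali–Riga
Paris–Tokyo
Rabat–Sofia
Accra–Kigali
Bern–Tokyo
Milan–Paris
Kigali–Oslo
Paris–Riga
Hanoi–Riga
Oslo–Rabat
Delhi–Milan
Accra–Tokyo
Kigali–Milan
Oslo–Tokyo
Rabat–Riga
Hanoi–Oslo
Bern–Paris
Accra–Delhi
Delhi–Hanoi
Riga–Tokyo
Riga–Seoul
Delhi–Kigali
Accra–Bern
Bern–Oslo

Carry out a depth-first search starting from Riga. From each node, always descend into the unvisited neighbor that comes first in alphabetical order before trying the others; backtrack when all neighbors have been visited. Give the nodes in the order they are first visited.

Riga, Bern, Accra, Delhi, Hanoi, Oslo, Kigali, Milan, Paris, Tokyo, Rabat, Sofia, Seoul

Visit Riga
Riga → Bern
Bern → Accra
Accra → Delhi
Delhi → Hanoi
Hanoi → Oslo
Oslo → Kigali
Kigali → Milan
Milan → Paris
Paris → Tokyo
Tokyo → Rabat
Rabat → Sofia
Sofia → Seoul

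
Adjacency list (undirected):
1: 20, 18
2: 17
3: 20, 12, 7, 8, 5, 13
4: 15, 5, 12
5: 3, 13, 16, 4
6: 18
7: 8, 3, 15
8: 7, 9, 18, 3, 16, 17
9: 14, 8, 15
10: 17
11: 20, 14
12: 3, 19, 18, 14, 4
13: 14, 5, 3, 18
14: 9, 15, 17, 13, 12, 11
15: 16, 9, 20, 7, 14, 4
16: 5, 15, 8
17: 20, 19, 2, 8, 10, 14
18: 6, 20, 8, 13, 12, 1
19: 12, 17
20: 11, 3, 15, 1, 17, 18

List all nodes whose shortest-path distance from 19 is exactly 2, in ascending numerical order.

2, 3, 4, 8, 10, 14, 18, 20

Level 0: 19
Level 1: 12, 17
Level 2: 2, 3, 4, 8, 10, 14, 18, 20
Level 3: 1, 5, 6, 7, 9, 11, 13, 15, 16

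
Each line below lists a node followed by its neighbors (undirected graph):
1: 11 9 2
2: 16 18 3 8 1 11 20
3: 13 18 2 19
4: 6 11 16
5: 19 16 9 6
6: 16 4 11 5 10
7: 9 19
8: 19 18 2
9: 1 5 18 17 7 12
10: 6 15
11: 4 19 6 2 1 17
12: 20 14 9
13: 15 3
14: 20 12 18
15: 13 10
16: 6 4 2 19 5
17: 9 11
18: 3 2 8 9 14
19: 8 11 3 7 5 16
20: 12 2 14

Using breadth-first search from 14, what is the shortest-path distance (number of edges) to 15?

4

Level 0: 14
Level 1: 12, 18, 20
Level 2: 2, 3, 8, 9
Level 3: 1, 5, 7, 11, 13, 16, 17, 19
Level 4: 4, 6, 15
Level 5: 10
15 first appears at level 4.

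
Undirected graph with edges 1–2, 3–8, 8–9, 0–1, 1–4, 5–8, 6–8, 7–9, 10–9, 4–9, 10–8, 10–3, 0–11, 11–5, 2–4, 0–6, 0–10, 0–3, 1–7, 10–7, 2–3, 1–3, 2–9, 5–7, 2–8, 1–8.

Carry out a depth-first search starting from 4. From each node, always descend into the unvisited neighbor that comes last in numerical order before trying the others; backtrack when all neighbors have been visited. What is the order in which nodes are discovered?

Visit 4
4 → 9
9 → 10
10 → 8
8 → 6
6 → 0
0 → 11
11 → 5
5 → 7
7 → 1
1 → 3
3 → 2

4 -> 9 -> 10 -> 8 -> 6 -> 0 -> 11 -> 5 -> 7 -> 1 -> 3 -> 2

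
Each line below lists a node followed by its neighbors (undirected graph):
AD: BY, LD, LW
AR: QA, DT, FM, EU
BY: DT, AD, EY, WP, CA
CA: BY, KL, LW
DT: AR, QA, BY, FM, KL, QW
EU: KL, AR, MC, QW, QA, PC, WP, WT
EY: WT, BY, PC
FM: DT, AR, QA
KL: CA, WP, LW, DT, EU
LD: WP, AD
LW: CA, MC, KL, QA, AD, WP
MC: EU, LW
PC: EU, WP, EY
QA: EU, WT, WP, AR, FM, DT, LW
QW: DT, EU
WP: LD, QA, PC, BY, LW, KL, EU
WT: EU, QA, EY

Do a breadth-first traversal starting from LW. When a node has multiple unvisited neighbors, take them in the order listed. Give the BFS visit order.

LW CA MC KL QA AD WP BY EU DT WT AR FM LD PC EY QW

Visit LW; enqueue CA, MC, KL, QA, AD, WP → queue [CA, MC, KL, QA, AD, WP]
Visit CA; enqueue BY → queue [MC, KL, QA, AD, WP, BY]
Visit MC; enqueue EU → queue [KL, QA, AD, WP, BY, EU]
Visit KL; enqueue DT → queue [QA, AD, WP, BY, EU, DT]
Visit QA; enqueue WT, AR, FM → queue [AD, WP, BY, EU, DT, WT, AR, FM]
Visit AD; enqueue LD → queue [WP, BY, EU, DT, WT, AR, FM, LD]
Visit WP; enqueue PC → queue [BY, EU, DT, WT, AR, FM, LD, PC]
Visit BY; enqueue EY → queue [EU, DT, WT, AR, FM, LD, PC, EY]
Visit EU; enqueue QW → queue [DT, WT, AR, FM, LD, PC, EY, QW]
Visit DT → queue [WT, AR, FM, LD, PC, EY, QW]
Visit WT → queue [AR, FM, LD, PC, EY, QW]
Visit AR → queue [FM, LD, PC, EY, QW]
Visit FM → queue [LD, PC, EY, QW]
Visit LD → queue [PC, EY, QW]
Visit PC → queue [EY, QW]
Visit EY → queue [QW]
Visit QW → queue []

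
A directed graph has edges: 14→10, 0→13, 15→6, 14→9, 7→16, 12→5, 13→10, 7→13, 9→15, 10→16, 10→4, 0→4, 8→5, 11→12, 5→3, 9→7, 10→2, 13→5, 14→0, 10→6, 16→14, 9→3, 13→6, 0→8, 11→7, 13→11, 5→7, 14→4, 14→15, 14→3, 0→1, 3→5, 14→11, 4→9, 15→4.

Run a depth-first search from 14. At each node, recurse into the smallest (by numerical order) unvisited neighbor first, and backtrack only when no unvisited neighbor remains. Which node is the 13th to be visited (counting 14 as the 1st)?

Visit 14
14 → 0
0 → 1
0 → 4
4 → 9
9 → 3
3 → 5
5 → 7
7 → 13
13 → 6
13 → 10
10 → 2
10 → 16
13 → 11
11 → 12
9 → 15
0 → 8

Visit order: 14, 0, 1, 4, 9, 3, 5, 7, 13, 6, 10, 2, 16, 11, 12, 15, 8

16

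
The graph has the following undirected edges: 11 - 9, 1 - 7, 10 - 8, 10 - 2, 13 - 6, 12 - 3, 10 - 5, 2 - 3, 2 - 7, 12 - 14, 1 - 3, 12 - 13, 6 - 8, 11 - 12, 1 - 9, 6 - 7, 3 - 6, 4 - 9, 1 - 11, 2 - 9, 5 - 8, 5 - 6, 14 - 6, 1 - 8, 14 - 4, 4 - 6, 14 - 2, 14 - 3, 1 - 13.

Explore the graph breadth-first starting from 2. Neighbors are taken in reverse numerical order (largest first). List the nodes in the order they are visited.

2 -> 14 -> 10 -> 9 -> 7 -> 3 -> 12 -> 6 -> 4 -> 8 -> 5 -> 11 -> 1 -> 13

Visit 2; enqueue 14, 10, 9, 7, 3 → queue [14, 10, 9, 7, 3]
Visit 14; enqueue 12, 6, 4 → queue [10, 9, 7, 3, 12, 6, 4]
Visit 10; enqueue 8, 5 → queue [9, 7, 3, 12, 6, 4, 8, 5]
Visit 9; enqueue 11, 1 → queue [7, 3, 12, 6, 4, 8, 5, 11, 1]
Visit 7 → queue [3, 12, 6, 4, 8, 5, 11, 1]
Visit 3 → queue [12, 6, 4, 8, 5, 11, 1]
Visit 12; enqueue 13 → queue [6, 4, 8, 5, 11, 1, 13]
Visit 6 → queue [4, 8, 5, 11, 1, 13]
Visit 4 → queue [8, 5, 11, 1, 13]
Visit 8 → queue [5, 11, 1, 13]
Visit 5 → queue [11, 1, 13]
Visit 11 → queue [1, 13]
Visit 1 → queue [13]
Visit 13 → queue []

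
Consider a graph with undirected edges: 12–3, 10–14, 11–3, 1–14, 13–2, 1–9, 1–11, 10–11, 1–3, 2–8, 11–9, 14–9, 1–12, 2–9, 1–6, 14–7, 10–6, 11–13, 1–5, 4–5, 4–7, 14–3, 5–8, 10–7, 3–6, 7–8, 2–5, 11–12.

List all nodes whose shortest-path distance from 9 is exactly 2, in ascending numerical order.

3, 5, 6, 7, 8, 10, 12, 13

Level 0: 9
Level 1: 1, 2, 11, 14
Level 2: 3, 5, 6, 7, 8, 10, 12, 13
Level 3: 4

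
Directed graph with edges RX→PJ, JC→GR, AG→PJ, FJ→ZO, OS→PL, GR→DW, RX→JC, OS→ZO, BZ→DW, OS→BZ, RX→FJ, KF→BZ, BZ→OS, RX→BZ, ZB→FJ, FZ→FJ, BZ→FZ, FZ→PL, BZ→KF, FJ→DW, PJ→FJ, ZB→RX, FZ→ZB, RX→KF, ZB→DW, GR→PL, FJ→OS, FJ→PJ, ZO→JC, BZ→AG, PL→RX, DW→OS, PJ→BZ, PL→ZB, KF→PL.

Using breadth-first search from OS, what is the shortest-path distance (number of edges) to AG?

2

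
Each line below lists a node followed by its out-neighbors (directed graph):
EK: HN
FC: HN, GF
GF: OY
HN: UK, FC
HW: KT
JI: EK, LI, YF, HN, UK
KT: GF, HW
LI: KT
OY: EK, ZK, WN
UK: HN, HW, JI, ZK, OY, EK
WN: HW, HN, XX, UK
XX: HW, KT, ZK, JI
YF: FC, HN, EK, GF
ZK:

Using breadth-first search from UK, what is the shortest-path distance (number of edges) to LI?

2

Level 0: UK
Level 1: EK, HN, HW, JI, OY, ZK
Level 2: FC, KT, LI, WN, YF
Level 3: GF, XX
LI first appears at level 2.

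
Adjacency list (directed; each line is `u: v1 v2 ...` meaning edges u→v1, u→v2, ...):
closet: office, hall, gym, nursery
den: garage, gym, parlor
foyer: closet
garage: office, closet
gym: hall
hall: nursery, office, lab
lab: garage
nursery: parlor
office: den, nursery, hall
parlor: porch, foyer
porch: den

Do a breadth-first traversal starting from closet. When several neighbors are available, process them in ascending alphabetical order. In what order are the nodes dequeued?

closet → gym → hall → nursery → office → lab → parlor → den → garage → foyer → porch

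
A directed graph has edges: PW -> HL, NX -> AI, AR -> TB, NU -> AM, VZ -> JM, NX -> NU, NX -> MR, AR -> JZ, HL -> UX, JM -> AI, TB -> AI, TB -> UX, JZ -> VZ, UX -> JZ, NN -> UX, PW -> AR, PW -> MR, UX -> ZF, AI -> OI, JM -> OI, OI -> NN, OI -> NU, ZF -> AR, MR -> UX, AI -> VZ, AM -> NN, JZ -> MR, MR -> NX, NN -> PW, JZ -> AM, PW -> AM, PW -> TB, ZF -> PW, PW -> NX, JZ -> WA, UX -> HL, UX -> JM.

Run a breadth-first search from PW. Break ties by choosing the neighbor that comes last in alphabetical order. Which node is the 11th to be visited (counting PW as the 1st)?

JZ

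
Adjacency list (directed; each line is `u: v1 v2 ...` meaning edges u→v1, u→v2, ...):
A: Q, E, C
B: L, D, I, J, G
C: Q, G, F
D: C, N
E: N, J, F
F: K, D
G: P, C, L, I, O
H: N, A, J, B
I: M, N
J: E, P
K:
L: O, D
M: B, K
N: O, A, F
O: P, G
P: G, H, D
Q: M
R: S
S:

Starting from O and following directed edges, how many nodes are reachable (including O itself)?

17

BFS from O visits: O, P, G, H, D, C, L, I, N, A, J, B, Q, F, M, E, K
Reachable nodes: 17 of 19 total.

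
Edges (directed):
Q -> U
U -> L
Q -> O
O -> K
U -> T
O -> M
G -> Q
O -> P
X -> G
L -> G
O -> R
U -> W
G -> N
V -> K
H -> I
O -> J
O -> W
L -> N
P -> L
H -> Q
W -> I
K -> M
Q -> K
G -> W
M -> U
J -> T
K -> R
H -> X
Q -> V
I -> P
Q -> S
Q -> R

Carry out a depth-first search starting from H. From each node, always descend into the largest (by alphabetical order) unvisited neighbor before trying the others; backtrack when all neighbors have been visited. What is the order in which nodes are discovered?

Visit H
H → X
X → G
G → W
W → I
I → P
P → L
L → N
G → Q
Q → V
V → K
K → R
K → M
M → U
U → T
Q → S
Q → O
O → J

H → X → G → W → I → P → L → N → Q → V → K → R → M → U → T → S → O → J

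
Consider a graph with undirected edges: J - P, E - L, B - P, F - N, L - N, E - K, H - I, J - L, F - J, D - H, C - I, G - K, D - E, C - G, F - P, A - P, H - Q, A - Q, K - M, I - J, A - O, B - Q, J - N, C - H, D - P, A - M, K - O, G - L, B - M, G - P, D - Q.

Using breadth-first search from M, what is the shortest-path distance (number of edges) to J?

3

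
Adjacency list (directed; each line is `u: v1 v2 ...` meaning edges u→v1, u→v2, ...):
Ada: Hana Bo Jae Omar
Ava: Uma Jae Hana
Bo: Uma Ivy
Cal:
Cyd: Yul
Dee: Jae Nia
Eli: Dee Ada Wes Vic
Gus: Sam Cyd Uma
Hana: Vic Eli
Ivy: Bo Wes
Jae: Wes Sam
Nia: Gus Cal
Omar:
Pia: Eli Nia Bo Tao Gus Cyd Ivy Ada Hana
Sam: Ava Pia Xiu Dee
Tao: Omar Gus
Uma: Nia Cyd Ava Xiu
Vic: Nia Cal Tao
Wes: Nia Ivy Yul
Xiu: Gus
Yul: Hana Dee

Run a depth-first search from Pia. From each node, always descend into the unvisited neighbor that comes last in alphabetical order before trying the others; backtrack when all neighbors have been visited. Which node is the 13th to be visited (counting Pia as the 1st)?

Visit Pia
Pia → Tao
Tao → Omar
Tao → Gus
Gus → Uma
Uma → Xiu
Uma → Nia
Nia → Cal
Uma → Cyd
Cyd → Yul
Yul → Hana
Hana → Vic
Hana → Eli
Eli → Wes
Wes → Ivy
Ivy → Bo
Eli → Dee
Dee → Jae
Jae → Sam
Sam → Ava
Eli → Ada

Visit order: Pia, Tao, Omar, Gus, Uma, Xiu, Nia, Cal, Cyd, Yul, Hana, Vic, Eli, Wes, Ivy, Bo, Dee, Jae, Sam, Ava, Ada

Eli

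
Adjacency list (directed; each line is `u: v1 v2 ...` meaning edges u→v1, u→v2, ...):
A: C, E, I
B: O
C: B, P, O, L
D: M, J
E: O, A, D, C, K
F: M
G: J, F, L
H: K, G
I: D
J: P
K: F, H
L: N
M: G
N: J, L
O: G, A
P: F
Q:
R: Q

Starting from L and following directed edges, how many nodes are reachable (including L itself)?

BFS from L visits: L, N, J, P, F, M, G
Reachable nodes: 7 of 18 total.

7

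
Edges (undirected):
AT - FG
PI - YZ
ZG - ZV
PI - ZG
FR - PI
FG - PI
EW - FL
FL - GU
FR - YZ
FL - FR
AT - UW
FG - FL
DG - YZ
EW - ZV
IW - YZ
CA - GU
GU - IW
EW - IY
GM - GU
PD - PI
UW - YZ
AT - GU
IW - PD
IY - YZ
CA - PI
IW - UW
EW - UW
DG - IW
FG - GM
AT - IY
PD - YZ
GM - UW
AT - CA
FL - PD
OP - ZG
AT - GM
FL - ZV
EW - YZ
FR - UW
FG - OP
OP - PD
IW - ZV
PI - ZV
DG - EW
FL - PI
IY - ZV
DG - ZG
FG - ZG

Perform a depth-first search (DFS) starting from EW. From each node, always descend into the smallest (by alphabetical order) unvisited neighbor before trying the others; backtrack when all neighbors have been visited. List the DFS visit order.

EW → DG → IW → GU → AT → CA → PI → FG → FL → FR → UW → GM → YZ → IY → ZV → ZG → OP → PD

Visit EW
EW → DG
DG → IW
IW → GU
GU → AT
AT → CA
CA → PI
PI → FG
FG → FL
FL → FR
FR → UW
UW → GM
UW → YZ
YZ → IY
IY → ZV
ZV → ZG
ZG → OP
OP → PD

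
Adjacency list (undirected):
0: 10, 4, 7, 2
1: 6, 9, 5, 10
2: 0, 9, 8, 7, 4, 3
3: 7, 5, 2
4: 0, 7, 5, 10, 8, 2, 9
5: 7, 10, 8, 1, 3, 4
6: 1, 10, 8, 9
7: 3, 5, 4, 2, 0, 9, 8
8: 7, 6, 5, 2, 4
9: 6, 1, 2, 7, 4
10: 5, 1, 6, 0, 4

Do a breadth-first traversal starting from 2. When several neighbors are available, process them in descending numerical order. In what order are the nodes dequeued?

2 -> 9 -> 8 -> 7 -> 4 -> 3 -> 0 -> 6 -> 1 -> 5 -> 10

Visit 2; enqueue 9, 8, 7, 4, 3, 0 → queue [9, 8, 7, 4, 3, 0]
Visit 9; enqueue 6, 1 → queue [8, 7, 4, 3, 0, 6, 1]
Visit 8; enqueue 5 → queue [7, 4, 3, 0, 6, 1, 5]
Visit 7 → queue [4, 3, 0, 6, 1, 5]
Visit 4; enqueue 10 → queue [3, 0, 6, 1, 5, 10]
Visit 3 → queue [0, 6, 1, 5, 10]
Visit 0 → queue [6, 1, 5, 10]
Visit 6 → queue [1, 5, 10]
Visit 1 → queue [5, 10]
Visit 5 → queue [10]
Visit 10 → queue []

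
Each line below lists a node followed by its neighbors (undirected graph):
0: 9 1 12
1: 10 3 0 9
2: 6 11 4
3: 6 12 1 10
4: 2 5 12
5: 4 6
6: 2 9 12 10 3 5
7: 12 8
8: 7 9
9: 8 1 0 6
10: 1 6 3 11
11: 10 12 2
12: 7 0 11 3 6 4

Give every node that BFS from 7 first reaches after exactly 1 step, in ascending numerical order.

8, 12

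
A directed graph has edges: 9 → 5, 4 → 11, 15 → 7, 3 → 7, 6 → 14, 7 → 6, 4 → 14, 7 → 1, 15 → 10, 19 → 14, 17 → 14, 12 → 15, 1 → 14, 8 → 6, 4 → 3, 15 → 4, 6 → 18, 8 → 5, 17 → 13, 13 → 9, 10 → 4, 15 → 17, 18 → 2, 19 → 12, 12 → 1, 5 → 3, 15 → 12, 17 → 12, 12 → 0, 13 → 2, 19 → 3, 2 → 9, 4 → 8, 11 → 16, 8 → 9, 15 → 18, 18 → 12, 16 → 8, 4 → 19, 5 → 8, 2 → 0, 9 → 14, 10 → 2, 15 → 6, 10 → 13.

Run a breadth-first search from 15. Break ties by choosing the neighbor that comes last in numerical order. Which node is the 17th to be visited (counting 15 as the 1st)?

Visit 15; enqueue 18, 17, 12, 10, 7, 6, 4 → queue [18, 17, 12, 10, 7, 6, 4]
Visit 18; enqueue 2 → queue [17, 12, 10, 7, 6, 4, 2]
Visit 17; enqueue 14, 13 → queue [12, 10, 7, 6, 4, 2, 14, 13]
Visit 12; enqueue 1, 0 → queue [10, 7, 6, 4, 2, 14, 13, 1, 0]
Visit 10 → queue [7, 6, 4, 2, 14, 13, 1, 0]
Visit 7 → queue [6, 4, 2, 14, 13, 1, 0]
Visit 6 → queue [4, 2, 14, 13, 1, 0]
Visit 4; enqueue 19, 11, 8, 3 → queue [2, 14, 13, 1, 0, 19, 11, 8, 3]
Visit 2; enqueue 9 → queue [14, 13, 1, 0, 19, 11, 8, 3, 9]
Visit 14 → queue [13, 1, 0, 19, 11, 8, 3, 9]
Visit 13 → queue [1, 0, 19, 11, 8, 3, 9]
Visit 1 → queue [0, 19, 11, 8, 3, 9]
Visit 0 → queue [19, 11, 8, 3, 9]
Visit 19 → queue [11, 8, 3, 9]
Visit 11; enqueue 16 → queue [8, 3, 9, 16]
Visit 8; enqueue 5 → queue [3, 9, 16, 5]
Visit 3 → queue [9, 16, 5]
Visit 9 → queue [16, 5]
Visit 16 → queue [5]
Visit 5 → queue []

Visit order: 15, 18, 17, 12, 10, 7, 6, 4, 2, 14, 13, 1, 0, 19, 11, 8, 3, 9, 16, 5

3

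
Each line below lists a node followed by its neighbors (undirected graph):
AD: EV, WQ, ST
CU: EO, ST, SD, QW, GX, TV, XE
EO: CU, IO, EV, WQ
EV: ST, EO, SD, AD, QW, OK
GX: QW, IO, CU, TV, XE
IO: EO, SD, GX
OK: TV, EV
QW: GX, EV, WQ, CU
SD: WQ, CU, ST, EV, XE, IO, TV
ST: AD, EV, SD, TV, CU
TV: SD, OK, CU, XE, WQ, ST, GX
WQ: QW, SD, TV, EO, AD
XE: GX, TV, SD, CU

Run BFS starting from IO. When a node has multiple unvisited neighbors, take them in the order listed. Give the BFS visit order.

Visit IO; enqueue EO, SD, GX → queue [EO, SD, GX]
Visit EO; enqueue CU, EV, WQ → queue [SD, GX, CU, EV, WQ]
Visit SD; enqueue ST, XE, TV → queue [GX, CU, EV, WQ, ST, XE, TV]
Visit GX; enqueue QW → queue [CU, EV, WQ, ST, XE, TV, QW]
Visit CU → queue [EV, WQ, ST, XE, TV, QW]
Visit EV; enqueue AD, OK → queue [WQ, ST, XE, TV, QW, AD, OK]
Visit WQ → queue [ST, XE, TV, QW, AD, OK]
Visit ST → queue [XE, TV, QW, AD, OK]
Visit XE → queue [TV, QW, AD, OK]
Visit TV → queue [QW, AD, OK]
Visit QW → queue [AD, OK]
Visit AD → queue [OK]
Visit OK → queue []

IO -> EO -> SD -> GX -> CU -> EV -> WQ -> ST -> XE -> TV -> QW -> AD -> OK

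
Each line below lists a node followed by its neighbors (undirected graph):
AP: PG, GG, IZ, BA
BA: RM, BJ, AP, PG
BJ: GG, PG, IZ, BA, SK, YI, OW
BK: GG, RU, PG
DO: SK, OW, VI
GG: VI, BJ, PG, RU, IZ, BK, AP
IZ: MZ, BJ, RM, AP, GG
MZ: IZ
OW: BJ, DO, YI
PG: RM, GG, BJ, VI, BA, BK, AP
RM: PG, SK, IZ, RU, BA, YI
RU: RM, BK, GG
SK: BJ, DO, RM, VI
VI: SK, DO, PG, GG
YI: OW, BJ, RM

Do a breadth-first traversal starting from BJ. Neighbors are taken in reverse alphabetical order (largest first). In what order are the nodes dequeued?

BJ -> YI -> SK -> PG -> OW -> IZ -> GG -> BA -> RM -> VI -> DO -> BK -> AP -> MZ -> RU

Visit BJ; enqueue YI, SK, PG, OW, IZ, GG, BA → queue [YI, SK, PG, OW, IZ, GG, BA]
Visit YI; enqueue RM → queue [SK, PG, OW, IZ, GG, BA, RM]
Visit SK; enqueue VI, DO → queue [PG, OW, IZ, GG, BA, RM, VI, DO]
Visit PG; enqueue BK, AP → queue [OW, IZ, GG, BA, RM, VI, DO, BK, AP]
Visit OW → queue [IZ, GG, BA, RM, VI, DO, BK, AP]
Visit IZ; enqueue MZ → queue [GG, BA, RM, VI, DO, BK, AP, MZ]
Visit GG; enqueue RU → queue [BA, RM, VI, DO, BK, AP, MZ, RU]
Visit BA → queue [RM, VI, DO, BK, AP, MZ, RU]
Visit RM → queue [VI, DO, BK, AP, MZ, RU]
Visit VI → queue [DO, BK, AP, MZ, RU]
Visit DO → queue [BK, AP, MZ, RU]
Visit BK → queue [AP, MZ, RU]
Visit AP → queue [MZ, RU]
Visit MZ → queue [RU]
Visit RU → queue []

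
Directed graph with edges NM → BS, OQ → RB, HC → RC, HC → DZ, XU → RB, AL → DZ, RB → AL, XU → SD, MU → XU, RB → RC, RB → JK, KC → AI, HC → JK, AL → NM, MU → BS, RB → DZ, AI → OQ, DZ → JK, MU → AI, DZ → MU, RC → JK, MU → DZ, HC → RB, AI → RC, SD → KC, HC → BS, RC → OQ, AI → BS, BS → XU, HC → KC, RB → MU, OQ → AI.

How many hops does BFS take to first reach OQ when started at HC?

2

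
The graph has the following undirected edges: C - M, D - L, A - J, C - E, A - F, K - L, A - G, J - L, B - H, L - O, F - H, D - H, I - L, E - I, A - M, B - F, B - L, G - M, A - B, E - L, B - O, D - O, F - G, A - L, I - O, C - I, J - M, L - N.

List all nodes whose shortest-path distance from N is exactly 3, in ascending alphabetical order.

C, F, G, H, M

Level 0: N
Level 1: L
Level 2: A, B, D, E, I, J, K, O
Level 3: C, F, G, H, M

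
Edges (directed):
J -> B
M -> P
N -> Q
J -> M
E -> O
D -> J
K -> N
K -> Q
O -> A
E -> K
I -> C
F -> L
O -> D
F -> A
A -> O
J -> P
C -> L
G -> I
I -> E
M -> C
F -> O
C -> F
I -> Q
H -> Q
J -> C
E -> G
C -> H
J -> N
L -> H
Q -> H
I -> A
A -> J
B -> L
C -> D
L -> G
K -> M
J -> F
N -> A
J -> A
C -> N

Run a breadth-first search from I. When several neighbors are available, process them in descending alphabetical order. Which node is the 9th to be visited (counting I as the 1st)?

G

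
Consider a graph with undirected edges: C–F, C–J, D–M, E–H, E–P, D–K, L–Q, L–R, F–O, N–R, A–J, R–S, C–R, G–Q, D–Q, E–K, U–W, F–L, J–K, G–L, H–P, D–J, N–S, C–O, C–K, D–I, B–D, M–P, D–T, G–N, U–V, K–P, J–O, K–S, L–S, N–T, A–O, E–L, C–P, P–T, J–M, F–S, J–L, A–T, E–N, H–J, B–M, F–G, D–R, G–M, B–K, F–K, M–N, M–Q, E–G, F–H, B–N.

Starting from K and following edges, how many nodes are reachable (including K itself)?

20

BFS from K visits: K, B, C, D, E, F, J, P, S, M, N, O, R, I, Q, T, G, H, L, A
Reachable nodes: 20 of 23 total.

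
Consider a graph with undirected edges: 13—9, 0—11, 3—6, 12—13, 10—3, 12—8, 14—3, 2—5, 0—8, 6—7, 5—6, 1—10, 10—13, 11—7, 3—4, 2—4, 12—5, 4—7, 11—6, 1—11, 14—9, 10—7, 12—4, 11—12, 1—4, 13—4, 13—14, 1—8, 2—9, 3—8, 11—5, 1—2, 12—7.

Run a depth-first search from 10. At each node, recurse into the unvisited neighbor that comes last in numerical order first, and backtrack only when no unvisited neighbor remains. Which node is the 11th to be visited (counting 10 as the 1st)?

3

Visit 10
10 → 13
13 → 14
14 → 9
9 → 2
2 → 5
5 → 12
12 → 11
11 → 7
7 → 6
6 → 3
3 → 8
8 → 1
1 → 4
8 → 0

Visit order: 10, 13, 14, 9, 2, 5, 12, 11, 7, 6, 3, 8, 1, 4, 0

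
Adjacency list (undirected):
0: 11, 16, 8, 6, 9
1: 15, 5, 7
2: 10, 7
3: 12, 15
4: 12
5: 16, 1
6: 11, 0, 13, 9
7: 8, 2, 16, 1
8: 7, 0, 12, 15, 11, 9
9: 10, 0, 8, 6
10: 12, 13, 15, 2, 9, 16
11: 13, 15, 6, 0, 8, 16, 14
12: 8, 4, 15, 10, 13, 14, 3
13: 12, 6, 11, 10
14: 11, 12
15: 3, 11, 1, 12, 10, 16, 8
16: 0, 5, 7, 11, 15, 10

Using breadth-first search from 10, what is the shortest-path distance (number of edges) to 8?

2

Level 0: 10
Level 1: 2, 9, 12, 13, 15, 16
Level 2: 0, 1, 3, 4, 5, 6, 7, 8, 11, 14
8 first appears at level 2.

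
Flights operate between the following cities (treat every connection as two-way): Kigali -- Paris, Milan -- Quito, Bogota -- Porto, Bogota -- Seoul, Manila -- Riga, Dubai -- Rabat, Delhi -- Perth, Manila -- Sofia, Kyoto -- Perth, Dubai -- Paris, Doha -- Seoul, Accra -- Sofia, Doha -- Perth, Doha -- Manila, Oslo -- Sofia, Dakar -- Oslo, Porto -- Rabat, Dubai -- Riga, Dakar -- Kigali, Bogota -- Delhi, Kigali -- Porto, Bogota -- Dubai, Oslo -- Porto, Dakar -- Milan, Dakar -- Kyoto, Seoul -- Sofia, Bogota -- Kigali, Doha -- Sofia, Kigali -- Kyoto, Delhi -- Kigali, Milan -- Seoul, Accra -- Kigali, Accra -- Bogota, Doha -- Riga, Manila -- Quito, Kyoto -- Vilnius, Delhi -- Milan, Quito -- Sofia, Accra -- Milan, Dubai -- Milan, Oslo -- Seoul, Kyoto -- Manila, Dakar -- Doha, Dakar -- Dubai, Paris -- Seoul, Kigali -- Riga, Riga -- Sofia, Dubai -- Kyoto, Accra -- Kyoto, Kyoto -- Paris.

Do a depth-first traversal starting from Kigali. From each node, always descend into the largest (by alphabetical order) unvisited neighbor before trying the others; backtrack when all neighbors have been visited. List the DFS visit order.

Visit Kigali
Kigali → Riga
Riga → Sofia
Sofia → Seoul
Seoul → Paris
Paris → Kyoto
Kyoto → Vilnius
Kyoto → Perth
Perth → Doha
Doha → Manila
Manila → Quito
Quito → Milan
Milan → Dubai
Dubai → Rabat
Rabat → Porto
Porto → Oslo
Oslo → Dakar
Porto → Bogota
Bogota → Delhi
Bogota → Accra

Kigali, Riga, Sofia, Seoul, Paris, Kyoto, Vilnius, Perth, Doha, Manila, Quito, Milan, Dubai, Rabat, Porto, Oslo, Dakar, Bogota, Delhi, Accra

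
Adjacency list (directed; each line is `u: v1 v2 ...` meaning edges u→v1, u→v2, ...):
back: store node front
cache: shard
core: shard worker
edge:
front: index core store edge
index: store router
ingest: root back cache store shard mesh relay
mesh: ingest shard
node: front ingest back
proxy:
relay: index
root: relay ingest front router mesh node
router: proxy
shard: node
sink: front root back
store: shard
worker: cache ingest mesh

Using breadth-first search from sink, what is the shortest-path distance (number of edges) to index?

Level 0: sink
Level 1: back, front, root
Level 2: core, edge, index, ingest, mesh, node, relay, router, store
Level 3: cache, proxy, shard, worker
index first appears at level 2.

2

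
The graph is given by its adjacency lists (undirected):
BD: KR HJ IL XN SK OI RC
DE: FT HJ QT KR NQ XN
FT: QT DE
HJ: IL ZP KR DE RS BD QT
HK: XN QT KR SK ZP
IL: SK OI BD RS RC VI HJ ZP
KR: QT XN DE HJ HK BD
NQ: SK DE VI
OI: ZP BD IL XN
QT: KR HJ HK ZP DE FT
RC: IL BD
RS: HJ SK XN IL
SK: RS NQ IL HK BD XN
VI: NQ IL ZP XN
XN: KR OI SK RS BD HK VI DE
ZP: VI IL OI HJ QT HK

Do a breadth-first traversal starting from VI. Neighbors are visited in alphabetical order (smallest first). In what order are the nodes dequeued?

Visit VI; enqueue IL, NQ, XN, ZP → queue [IL, NQ, XN, ZP]
Visit IL; enqueue BD, HJ, OI, RC, RS, SK → queue [NQ, XN, ZP, BD, HJ, OI, RC, RS, SK]
Visit NQ; enqueue DE → queue [XN, ZP, BD, HJ, OI, RC, RS, SK, DE]
Visit XN; enqueue HK, KR → queue [ZP, BD, HJ, OI, RC, RS, SK, DE, HK, KR]
Visit ZP; enqueue QT → queue [BD, HJ, OI, RC, RS, SK, DE, HK, KR, QT]
Visit BD → queue [HJ, OI, RC, RS, SK, DE, HK, KR, QT]
Visit HJ → queue [OI, RC, RS, SK, DE, HK, KR, QT]
Visit OI → queue [RC, RS, SK, DE, HK, KR, QT]
Visit RC → queue [RS, SK, DE, HK, KR, QT]
Visit RS → queue [SK, DE, HK, KR, QT]
Visit SK → queue [DE, HK, KR, QT]
Visit DE; enqueue FT → queue [HK, KR, QT, FT]
Visit HK → queue [KR, QT, FT]
Visit KR → queue [QT, FT]
Visit QT → queue [FT]
Visit FT → queue []

VI -> IL -> NQ -> XN -> ZP -> BD -> HJ -> OI -> RC -> RS -> SK -> DE -> HK -> KR -> QT -> FT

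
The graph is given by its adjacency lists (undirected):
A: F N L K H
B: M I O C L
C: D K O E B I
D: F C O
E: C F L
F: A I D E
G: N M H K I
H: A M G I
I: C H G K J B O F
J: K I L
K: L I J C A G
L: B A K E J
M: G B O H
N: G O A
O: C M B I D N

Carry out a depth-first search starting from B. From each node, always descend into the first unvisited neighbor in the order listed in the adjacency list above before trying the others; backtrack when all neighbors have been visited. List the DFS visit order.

Visit B
B → M
M → G
G → N
N → O
O → C
C → D
D → F
F → A
A → L
L → K
K → I
I → H
I → J
L → E

B M G N O C D F A L K I H J E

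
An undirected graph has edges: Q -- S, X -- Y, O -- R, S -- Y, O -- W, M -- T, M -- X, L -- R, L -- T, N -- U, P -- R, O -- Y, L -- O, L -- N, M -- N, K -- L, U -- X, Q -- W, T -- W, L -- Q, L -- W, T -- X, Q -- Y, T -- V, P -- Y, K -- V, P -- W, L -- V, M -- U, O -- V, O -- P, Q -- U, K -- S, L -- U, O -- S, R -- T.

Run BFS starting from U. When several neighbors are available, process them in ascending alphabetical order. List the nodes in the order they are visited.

U, L, M, N, Q, X, K, O, R, T, V, W, S, Y, P

Visit U; enqueue L, M, N, Q, X → queue [L, M, N, Q, X]
Visit L; enqueue K, O, R, T, V, W → queue [M, N, Q, X, K, O, R, T, V, W]
Visit M → queue [N, Q, X, K, O, R, T, V, W]
Visit N → queue [Q, X, K, O, R, T, V, W]
Visit Q; enqueue S, Y → queue [X, K, O, R, T, V, W, S, Y]
Visit X → queue [K, O, R, T, V, W, S, Y]
Visit K → queue [O, R, T, V, W, S, Y]
Visit O; enqueue P → queue [R, T, V, W, S, Y, P]
Visit R → queue [T, V, W, S, Y, P]
Visit T → queue [V, W, S, Y, P]
Visit V → queue [W, S, Y, P]
Visit W → queue [S, Y, P]
Visit S → queue [Y, P]
Visit Y → queue [P]
Visit P → queue []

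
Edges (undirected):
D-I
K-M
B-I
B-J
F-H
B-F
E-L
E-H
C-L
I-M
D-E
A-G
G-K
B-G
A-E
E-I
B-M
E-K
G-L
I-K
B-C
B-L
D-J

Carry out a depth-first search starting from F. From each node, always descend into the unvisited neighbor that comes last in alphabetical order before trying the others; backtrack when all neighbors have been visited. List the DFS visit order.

F → H → E → L → G → K → M → I → D → J → B → C → A

Visit F
F → H
H → E
E → L
L → G
G → K
K → M
M → I
I → D
D → J
J → B
B → C
G → A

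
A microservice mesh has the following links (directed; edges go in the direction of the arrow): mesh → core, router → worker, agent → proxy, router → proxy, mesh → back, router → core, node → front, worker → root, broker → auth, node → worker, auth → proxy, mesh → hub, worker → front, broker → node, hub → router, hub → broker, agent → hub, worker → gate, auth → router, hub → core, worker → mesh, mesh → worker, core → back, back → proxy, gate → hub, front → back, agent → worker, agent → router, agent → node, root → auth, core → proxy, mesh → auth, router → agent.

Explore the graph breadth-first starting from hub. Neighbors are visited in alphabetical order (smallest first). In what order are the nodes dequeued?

Visit hub; enqueue broker, core, router → queue [broker, core, router]
Visit broker; enqueue auth, node → queue [core, router, auth, node]
Visit core; enqueue back, proxy → queue [router, auth, node, back, proxy]
Visit router; enqueue agent, worker → queue [auth, node, back, proxy, agent, worker]
Visit auth → queue [node, back, proxy, agent, worker]
Visit node; enqueue front → queue [back, proxy, agent, worker, front]
Visit back → queue [proxy, agent, worker, front]
Visit proxy → queue [agent, worker, front]
Visit agent → queue [worker, front]
Visit worker; enqueue gate, mesh, root → queue [front, gate, mesh, root]
Visit front → queue [gate, mesh, root]
Visit gate → queue [mesh, root]
Visit mesh → queue [root]
Visit root → queue []

hub, broker, core, router, auth, node, back, proxy, agent, worker, front, gate, mesh, root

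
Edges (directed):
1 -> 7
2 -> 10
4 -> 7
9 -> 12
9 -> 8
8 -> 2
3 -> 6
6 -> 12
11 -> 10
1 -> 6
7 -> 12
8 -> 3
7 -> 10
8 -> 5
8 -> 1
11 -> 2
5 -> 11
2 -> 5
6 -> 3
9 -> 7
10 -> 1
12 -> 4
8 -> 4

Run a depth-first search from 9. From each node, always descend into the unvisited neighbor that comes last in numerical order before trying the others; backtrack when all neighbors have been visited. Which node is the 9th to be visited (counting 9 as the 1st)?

Visit 9
9 → 12
12 → 4
4 → 7
7 → 10
10 → 1
1 → 6
6 → 3
9 → 8
8 → 5
5 → 11
11 → 2

Visit order: 9, 12, 4, 7, 10, 1, 6, 3, 8, 5, 11, 2

8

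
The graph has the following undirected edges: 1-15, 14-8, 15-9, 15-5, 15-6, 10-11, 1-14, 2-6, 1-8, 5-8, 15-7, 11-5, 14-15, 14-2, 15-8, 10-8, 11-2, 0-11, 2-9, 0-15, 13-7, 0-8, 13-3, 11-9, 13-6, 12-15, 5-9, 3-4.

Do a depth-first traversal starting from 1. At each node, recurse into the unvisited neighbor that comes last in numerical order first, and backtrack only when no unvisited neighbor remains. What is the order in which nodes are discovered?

Visit 1
1 → 15
15 → 14
14 → 8
8 → 10
10 → 11
11 → 9
9 → 5
9 → 2
2 → 6
6 → 13
13 → 7
13 → 3
3 → 4
11 → 0
15 → 12

1 15 14 8 10 11 9 5 2 6 13 7 3 4 0 12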